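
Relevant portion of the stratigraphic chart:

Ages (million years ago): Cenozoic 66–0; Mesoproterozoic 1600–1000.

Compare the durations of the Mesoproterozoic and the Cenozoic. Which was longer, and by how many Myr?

Mesoproterozoic: 1600 − 1000 = 600 Myr.
Cenozoic: 66 − 0 = 66 Myr.
Difference: 600 − 66 = 534 Myr, so the Mesoproterozoic was longer.

Mesoproterozoic, by 534 million years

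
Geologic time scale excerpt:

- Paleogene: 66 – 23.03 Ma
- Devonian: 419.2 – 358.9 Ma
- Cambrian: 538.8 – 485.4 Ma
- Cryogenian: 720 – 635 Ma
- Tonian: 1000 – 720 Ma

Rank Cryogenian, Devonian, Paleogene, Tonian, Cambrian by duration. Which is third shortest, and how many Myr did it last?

Devonian, 60.3 million years

Durations: Cryogenian 85; Devonian 60.3; Paleogene 42.97; Tonian 280; Cambrian 53.4 Myr.
Sorted shortest-first: Paleogene (42.97), Cambrian (53.4), Devonian (60.3), Cryogenian (85), Tonian (280).
The third shortest is Devonian at 60.3 Myr.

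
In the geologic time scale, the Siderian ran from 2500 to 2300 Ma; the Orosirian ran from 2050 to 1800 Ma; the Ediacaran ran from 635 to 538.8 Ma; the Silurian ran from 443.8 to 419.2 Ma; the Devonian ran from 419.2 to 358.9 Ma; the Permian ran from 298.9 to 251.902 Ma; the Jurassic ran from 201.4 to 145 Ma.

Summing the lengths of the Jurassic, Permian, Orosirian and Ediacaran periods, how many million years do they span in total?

Duration is start − end for each: (201.4 − 145) + (298.9 − 251.902) + (2050 − 1800) + (635 − 538.8).
That is 56.4 + 46.998 + 250 + 96.2, which totals 449.598 million years.

449.598 million years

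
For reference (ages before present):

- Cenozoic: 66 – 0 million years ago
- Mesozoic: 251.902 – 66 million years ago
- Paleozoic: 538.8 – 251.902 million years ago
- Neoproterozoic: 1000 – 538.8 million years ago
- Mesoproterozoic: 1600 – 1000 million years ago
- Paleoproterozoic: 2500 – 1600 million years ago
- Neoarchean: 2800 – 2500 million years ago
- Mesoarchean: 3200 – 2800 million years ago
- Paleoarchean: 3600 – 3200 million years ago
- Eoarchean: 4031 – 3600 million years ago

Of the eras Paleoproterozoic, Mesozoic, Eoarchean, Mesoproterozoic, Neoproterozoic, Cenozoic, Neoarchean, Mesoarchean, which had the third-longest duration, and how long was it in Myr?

Neoproterozoic, 461.2 million years

Start − end for each: Paleoproterozoic 2500 − 1600 = 900; Mesozoic 251.902 − 66 = 185.902; Eoarchean 4031 − 3600 = 431; Mesoproterozoic 1600 − 1000 = 600; Neoproterozoic 1000 − 538.8 = 461.2; Cenozoic 66 − 0 = 66; Neoarchean 2800 − 2500 = 300; Mesoarchean 3200 − 2800 = 400.
Ranking these from longest: Paleoproterozoic > Mesoproterozoic > Neoproterozoic > Eoarchean > Mesoarchean > Neoarchean > Mesozoic > Cenozoic.
Position 3 in that ranking is Neoproterozoic, which lasted 461.2 Myr.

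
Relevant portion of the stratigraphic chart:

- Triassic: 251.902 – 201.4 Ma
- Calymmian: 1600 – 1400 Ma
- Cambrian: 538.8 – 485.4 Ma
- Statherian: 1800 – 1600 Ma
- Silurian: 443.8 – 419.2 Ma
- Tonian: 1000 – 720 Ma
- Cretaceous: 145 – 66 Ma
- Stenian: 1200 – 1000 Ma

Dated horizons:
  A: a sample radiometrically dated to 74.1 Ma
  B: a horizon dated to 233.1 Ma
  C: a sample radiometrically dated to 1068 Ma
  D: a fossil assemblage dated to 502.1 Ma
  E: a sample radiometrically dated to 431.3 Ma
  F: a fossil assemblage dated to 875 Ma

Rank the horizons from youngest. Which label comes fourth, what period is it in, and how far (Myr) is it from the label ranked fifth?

Sorted youngest-first by Ma: A (74.1), B (233.1), E (431.3), D (502.1), F (875), C (1068).
The fourth youngest is D at 502.1 Ma, which lies in 538.8–485.4 Ma: the Cambrian.
The fifth youngest is F at 875 Ma; separation = |502.1 − 875| = 372.9 Myr.

D, in the Cambrian; 372.9 million years to F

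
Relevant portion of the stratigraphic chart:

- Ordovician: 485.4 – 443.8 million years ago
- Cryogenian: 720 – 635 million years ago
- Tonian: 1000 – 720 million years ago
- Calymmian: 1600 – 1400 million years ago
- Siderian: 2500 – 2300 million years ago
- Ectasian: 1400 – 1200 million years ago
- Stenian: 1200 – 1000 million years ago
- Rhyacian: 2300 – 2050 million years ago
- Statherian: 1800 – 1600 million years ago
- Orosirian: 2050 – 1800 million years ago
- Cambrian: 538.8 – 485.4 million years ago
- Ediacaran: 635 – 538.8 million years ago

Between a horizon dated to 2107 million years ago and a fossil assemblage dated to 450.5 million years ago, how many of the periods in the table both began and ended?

2107 Ma sits inside the Rhyacian (2300–2050) and 450.5 Ma inside the Ordovician (485.4–443.8); neither of those is wholly between the two dates.
The listed periods lying completely between them are Orosirian, Statherian, Calymmian, Ectasian, Stenian, Tonian, Cryogenian, Ediacaran, Cambrian — 9 in all.

9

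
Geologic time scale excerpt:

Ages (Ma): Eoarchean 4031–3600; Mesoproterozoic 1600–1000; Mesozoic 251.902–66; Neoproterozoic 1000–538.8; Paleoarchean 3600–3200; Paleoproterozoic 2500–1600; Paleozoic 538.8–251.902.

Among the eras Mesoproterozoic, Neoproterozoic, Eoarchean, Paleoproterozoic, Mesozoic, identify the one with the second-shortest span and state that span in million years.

Start − end for each: Mesoproterozoic 1600 − 1000 = 600; Neoproterozoic 1000 − 538.8 = 461.2; Eoarchean 4031 − 3600 = 431; Paleoproterozoic 2500 − 1600 = 900; Mesozoic 251.902 − 66 = 185.902.
Ranking these from shortest: Mesozoic < Eoarchean < Neoproterozoic < Mesoproterozoic < Paleoproterozoic.
Position 2 in that ranking is Eoarchean, which lasted 431 Myr.

Eoarchean, 431 million years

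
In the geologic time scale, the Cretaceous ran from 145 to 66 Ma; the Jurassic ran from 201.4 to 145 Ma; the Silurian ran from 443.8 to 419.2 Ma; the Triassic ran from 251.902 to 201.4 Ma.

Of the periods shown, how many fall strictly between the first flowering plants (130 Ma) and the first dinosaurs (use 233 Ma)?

233 Ma sits inside the Triassic (251.902–201.4) and 130 Ma inside the Cretaceous (145–66); neither of those is wholly between the two dates.
The listed periods lying completely between them are Jurassic — 1 in all.

1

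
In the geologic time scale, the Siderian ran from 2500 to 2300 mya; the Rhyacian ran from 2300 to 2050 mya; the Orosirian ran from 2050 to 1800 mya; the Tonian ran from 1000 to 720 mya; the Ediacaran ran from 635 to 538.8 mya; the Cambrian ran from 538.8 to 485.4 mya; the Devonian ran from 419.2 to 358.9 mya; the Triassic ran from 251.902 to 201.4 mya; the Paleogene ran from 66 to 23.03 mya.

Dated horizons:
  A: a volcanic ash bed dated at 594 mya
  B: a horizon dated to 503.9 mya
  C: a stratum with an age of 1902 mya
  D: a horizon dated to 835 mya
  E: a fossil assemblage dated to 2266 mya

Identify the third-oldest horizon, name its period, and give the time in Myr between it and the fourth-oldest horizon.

D, in the Tonian; 241 million years to A

Sorted oldest-first by Ma: E (2266), C (1902), D (835), A (594), B (503.9).
The third oldest is D at 835 Ma, which lies in 1000–720 Ma: the Tonian.
The fourth oldest is A at 594 Ma; separation = |835 − 594| = 241 Myr.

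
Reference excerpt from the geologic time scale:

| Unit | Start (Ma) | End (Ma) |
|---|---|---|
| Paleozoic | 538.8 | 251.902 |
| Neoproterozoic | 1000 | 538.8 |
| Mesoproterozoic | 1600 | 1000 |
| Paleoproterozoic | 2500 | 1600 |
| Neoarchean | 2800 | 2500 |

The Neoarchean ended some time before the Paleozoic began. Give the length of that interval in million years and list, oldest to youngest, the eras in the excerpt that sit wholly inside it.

The Neoarchean closes at 2500 Ma and the Paleozoic opens at 538.8 Ma, so the interval is 2500 − 538.8 = 1961.2 Myr.
An era fits inside if it starts at or after 2500 Ma and ends at or before 538.8 Ma; oldest first that gives Paleoproterozoic, Mesoproterozoic, Neoproterozoic.

1961.2 million years; Paleoproterozoic, Mesoproterozoic, Neoproterozoic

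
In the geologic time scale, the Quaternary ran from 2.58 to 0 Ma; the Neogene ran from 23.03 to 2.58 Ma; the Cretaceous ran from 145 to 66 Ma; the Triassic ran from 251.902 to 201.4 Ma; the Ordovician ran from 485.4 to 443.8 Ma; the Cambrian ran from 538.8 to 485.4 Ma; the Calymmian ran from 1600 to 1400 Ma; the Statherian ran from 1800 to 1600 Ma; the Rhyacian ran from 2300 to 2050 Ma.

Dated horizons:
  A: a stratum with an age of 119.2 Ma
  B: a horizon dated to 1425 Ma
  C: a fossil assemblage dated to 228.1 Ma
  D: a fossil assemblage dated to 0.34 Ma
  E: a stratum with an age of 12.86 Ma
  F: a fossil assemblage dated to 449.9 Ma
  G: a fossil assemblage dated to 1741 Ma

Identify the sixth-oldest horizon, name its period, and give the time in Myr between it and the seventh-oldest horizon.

Larger Ma means older, so oldest first: G 1741 > B 1425 > F 449.9 > C 228.1 > A 119.2 > E 12.86 > D 0.34.
Counting 6 along gives E (12.86 Ma); the excerpt puts that inside the Neogene, 23.03–2.58 Ma.
Next in line is D (0.34 Ma), and 12.86 − 0.34 = 12.52 Myr.

E, in the Neogene; 12.52 million years to D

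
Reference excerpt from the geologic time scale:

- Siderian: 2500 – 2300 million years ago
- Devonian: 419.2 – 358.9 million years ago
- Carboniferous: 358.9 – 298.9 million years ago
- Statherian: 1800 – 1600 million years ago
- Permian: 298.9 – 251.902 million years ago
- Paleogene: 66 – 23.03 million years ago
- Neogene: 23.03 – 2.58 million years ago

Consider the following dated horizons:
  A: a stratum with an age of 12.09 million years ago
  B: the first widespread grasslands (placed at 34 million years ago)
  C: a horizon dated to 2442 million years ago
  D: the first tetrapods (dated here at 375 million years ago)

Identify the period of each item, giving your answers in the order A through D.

A: 12.09 Ma lies in 23.03–2.58 Ma, so Neogene.
B: 34 Ma lies in 66–23.03 Ma, so Paleogene.
C: 2442 Ma lies in 2500–2300 Ma, so Siderian.
D: 375 Ma lies in 419.2–358.9 Ma, so Devonian.

A — Neogene; B — Paleogene; C — Siderian; D — Devonian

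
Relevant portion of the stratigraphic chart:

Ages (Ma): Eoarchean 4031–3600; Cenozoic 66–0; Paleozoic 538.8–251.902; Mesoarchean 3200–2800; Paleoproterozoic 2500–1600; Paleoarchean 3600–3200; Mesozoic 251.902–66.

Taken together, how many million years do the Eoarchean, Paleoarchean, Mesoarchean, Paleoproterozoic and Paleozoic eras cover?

Each duration: Eoarchean = 431; Paleoarchean = 400; Mesoarchean = 400; Paleoproterozoic = 900; Paleozoic = 286.898.
Sum: 431 + 400 + 400 + 900 + 286.898 = 2417.898 Myr.

2417.898 million years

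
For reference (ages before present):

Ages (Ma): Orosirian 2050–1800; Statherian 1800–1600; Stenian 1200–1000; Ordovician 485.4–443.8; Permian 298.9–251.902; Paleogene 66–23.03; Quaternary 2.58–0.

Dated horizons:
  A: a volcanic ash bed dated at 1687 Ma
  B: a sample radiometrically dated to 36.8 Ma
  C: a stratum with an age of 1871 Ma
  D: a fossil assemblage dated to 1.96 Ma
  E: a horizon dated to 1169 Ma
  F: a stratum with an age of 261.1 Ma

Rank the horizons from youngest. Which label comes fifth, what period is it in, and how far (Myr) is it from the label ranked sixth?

A, in the Statherian; 184 million years to C

Sorted youngest-first by Ma: D (1.96), B (36.8), F (261.1), E (1169), A (1687), C (1871).
The fifth youngest is A at 1687 Ma, which lies in 1800–1600 Ma: the Statherian.
The sixth youngest is C at 1871 Ma; separation = |1687 − 1871| = 184 Myr.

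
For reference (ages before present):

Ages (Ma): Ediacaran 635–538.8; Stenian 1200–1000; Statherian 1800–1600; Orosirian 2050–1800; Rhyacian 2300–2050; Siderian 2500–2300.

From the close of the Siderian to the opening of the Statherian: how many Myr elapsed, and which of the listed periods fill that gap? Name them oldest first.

The Siderian closes at 2300 Ma and the Statherian opens at 1800 Ma, so the interval is 2300 − 1800 = 500 Myr.
A period fits inside if it starts at or after 2300 Ma and ends at or before 1800 Ma; oldest first that gives Rhyacian, Orosirian.

500 million years; Rhyacian, Orosirian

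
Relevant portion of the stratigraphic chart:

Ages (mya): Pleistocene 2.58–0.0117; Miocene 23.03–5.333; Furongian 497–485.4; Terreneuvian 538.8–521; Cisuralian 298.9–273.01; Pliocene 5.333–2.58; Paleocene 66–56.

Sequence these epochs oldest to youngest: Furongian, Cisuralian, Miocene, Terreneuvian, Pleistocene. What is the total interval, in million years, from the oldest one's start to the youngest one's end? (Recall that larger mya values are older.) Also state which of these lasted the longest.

Start ages (Ma): Terreneuvian 538.8, Furongian 497, Cisuralian 298.9, Miocene 23.03, Pleistocene 2.58.
Ordered oldest to youngest: Terreneuvian, Furongian, Cisuralian, Miocene, Pleistocene.
Span = 538.8 − 0.0117 = 538.7883 Myr.
Durations: Pleistocene 2.5683, Cisuralian 25.89, Terreneuvian 17.8, Furongian 11.6, Miocene 17.697 → longest is Cisuralian (25.89 Myr).

Terreneuvian, Furongian, Cisuralian, Miocene, Pleistocene; total span 538.7883 Myr; longest is Cisuralian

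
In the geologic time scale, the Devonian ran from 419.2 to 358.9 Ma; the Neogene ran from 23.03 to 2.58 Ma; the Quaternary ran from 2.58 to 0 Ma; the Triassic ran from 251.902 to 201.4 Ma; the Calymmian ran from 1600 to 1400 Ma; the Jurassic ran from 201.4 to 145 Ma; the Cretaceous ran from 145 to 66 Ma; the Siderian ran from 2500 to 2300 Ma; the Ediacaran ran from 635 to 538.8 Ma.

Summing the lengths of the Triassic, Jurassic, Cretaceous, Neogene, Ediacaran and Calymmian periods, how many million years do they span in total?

Duration is start − end for each: (251.902 − 201.4) + (201.4 − 145) + (145 − 66) + (23.03 − 2.58) + (635 − 538.8) + (1600 − 1400).
That is 50.502 + 56.4 + 79 + 20.45 + 96.2 + 200, which totals 502.552 million years.

502.552 million years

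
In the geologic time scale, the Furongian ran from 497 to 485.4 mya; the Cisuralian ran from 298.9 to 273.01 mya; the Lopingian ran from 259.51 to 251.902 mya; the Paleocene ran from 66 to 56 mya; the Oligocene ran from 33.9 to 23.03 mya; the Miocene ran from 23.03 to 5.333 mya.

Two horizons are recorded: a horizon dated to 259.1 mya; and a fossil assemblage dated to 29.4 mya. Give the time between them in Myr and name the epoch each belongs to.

Elapsed time: 259.1 − 29.4 = 229.7 Myr.
259.1 Ma lies within 259.51–251.902 Ma: Lopingian.
29.4 Ma lies within 33.9–23.03 Ma: Oligocene.

229.7 million years apart; the first in the Lopingian, the second in the Oligocene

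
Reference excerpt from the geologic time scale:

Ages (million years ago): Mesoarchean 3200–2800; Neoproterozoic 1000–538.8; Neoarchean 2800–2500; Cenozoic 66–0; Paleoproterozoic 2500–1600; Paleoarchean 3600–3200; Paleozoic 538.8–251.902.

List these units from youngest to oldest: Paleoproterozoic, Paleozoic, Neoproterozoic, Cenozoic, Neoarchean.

The oldest of these is Neoarchean (starts 2800 Ma) and the youngest is Cenozoic (ends 0 Ma).
In between, by decreasing start age: Paleoproterozoic (2500), Neoproterozoic (1000), Paleozoic (538.8).
Listing youngest first means reversing that sequence.

Cenozoic, Paleozoic, Neoproterozoic, Paleoproterozoic, Neoarchean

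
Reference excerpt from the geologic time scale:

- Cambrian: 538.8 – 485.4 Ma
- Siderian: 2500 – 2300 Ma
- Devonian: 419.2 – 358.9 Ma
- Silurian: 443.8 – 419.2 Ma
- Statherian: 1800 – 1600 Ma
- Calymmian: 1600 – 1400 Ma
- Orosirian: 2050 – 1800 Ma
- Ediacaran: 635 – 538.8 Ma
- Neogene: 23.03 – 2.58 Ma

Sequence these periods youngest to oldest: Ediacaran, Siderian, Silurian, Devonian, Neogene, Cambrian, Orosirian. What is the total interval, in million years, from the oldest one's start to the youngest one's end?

Neogene, Devonian, Silurian, Cambrian, Ediacaran, Orosirian, Siderian; total span 2497.42 Myr

Start ages (Ma): Siderian 2500, Orosirian 2050, Ediacaran 635, Cambrian 538.8, Silurian 443.8, Devonian 419.2, Neogene 23.03.
Ordered youngest to oldest: Neogene, Devonian, Silurian, Cambrian, Ediacaran, Orosirian, Siderian.
Span = 2500 − 2.58 = 2497.42 Myr.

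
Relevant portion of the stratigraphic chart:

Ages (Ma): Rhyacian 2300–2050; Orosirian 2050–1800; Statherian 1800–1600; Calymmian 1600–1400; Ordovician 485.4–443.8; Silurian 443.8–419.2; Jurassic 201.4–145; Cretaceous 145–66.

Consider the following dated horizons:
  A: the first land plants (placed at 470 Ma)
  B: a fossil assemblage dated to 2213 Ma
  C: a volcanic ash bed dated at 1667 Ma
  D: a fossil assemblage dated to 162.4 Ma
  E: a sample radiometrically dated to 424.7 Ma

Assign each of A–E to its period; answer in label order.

A: 470 Ma lies in 485.4–443.8 Ma, so Ordovician.
B: 2213 Ma lies in 2300–2050 Ma, so Rhyacian.
C: 1667 Ma lies in 1800–1600 Ma, so Statherian.
D: 162.4 Ma lies in 201.4–145 Ma, so Jurassic.
E: 424.7 Ma lies in 443.8–419.2 Ma, so Silurian.

A — Ordovician; B — Rhyacian; C — Statherian; D — Jurassic; E — Silurian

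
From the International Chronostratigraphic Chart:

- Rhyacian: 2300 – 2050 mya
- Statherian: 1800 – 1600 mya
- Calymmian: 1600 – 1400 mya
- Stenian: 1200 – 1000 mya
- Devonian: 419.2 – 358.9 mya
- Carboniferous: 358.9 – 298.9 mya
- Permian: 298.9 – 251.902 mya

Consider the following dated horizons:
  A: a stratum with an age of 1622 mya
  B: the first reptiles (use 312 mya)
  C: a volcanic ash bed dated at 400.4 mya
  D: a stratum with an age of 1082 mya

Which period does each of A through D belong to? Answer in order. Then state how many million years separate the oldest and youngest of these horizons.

Match each age against the start–end ranges in the excerpt: A = 1622 Ma → Statherian (1800–1600); B = 312 Ma → Carboniferous (358.9–298.9); C = 400.4 Ma → Devonian (419.2–358.9); D = 1082 Ma → Stenian (1200–1000).
The largest age is 1622 Ma and the smallest is 312 Ma; their difference is 1310 Myr.

A — Statherian; B — Carboniferous; C — Devonian; D — Stenian; span 1310 million years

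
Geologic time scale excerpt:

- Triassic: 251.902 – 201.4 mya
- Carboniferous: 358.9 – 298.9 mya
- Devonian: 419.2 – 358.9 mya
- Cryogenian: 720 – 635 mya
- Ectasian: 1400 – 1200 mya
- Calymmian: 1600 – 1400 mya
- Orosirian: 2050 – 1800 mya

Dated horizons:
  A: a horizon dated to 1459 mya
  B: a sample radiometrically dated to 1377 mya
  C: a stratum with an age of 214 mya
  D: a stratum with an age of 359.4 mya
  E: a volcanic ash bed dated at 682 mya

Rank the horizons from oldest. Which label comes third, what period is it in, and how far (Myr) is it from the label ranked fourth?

E, in the Cryogenian; 322.6 million years to D

Larger Ma means older, so oldest first: A 1459 > B 1377 > E 682 > D 359.4 > C 214.
Counting 3 along gives E (682 Ma); the excerpt puts that inside the Cryogenian, 720–635 Ma.
Next in line is D (359.4 Ma), and 682 − 359.4 = 322.6 Myr.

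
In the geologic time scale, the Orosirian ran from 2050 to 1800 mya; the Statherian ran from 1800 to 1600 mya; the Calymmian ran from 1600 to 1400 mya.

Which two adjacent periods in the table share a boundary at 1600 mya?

Statherian and Calymmian

The Statherian ends at 1600 mya and the Calymmian begins at 1600 mya, so they share that boundary.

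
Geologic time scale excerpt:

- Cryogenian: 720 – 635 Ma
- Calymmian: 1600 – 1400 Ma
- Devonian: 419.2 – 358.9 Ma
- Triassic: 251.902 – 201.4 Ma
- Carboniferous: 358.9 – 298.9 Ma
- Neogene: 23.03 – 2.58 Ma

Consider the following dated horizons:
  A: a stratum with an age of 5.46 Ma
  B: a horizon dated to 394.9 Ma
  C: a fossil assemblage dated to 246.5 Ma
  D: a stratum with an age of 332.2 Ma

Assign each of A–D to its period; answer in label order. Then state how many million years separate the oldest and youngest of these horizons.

A — Neogene; B — Devonian; C — Triassic; D — Carboniferous; span 389.44 million years

Match each age against the start–end ranges in the excerpt: A = 5.46 Ma → Neogene (23.03–2.58); B = 394.9 Ma → Devonian (419.2–358.9); C = 246.5 Ma → Triassic (251.902–201.4); D = 332.2 Ma → Carboniferous (358.9–298.9).
The largest age is 394.9 Ma and the smallest is 5.46 Ma; their difference is 389.44 Myr.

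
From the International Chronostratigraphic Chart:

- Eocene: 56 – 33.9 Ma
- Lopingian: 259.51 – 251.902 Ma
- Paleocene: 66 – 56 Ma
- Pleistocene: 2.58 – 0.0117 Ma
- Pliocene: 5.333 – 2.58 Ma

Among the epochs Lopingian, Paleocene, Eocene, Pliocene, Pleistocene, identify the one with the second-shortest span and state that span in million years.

Durations: Lopingian 7.608; Paleocene 10; Eocene 22.1; Pliocene 2.753; Pleistocene 2.5683 Myr.
Sorted shortest-first: Pleistocene (2.5683), Pliocene (2.753), Lopingian (7.608), Paleocene (10), Eocene (22.1).
The second shortest is Pliocene at 2.753 Myr.

Pliocene, 2.753 million years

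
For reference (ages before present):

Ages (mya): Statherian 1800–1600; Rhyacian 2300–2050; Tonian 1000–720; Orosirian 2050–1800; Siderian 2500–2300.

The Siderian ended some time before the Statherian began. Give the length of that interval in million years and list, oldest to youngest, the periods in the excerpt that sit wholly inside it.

End of Siderian = 2300 Ma; start of Statherian = 1800 Ma.
Gap = 2300 − 1800 = 500 Myr.
Periods wholly inside 2300–1800 Ma: Rhyacian (2300–2050), Orosirian (2050–1800).

500 million years; Rhyacian, Orosirian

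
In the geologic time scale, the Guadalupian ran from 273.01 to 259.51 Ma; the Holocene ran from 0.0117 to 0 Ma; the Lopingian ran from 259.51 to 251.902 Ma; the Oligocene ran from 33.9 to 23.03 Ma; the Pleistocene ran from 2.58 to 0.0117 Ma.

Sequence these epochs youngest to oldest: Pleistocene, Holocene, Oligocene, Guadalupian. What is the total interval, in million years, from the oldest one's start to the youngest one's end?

Holocene → Pleistocene → Oligocene → Guadalupian; total span 273.01 Myr

Start ages (Ma): Guadalupian 273.01, Oligocene 33.9, Pleistocene 2.58, Holocene 0.0117.
Ordered youngest to oldest: Holocene, Pleistocene, Oligocene, Guadalupian.
Span = 273.01 − 0 = 273.01 Myr.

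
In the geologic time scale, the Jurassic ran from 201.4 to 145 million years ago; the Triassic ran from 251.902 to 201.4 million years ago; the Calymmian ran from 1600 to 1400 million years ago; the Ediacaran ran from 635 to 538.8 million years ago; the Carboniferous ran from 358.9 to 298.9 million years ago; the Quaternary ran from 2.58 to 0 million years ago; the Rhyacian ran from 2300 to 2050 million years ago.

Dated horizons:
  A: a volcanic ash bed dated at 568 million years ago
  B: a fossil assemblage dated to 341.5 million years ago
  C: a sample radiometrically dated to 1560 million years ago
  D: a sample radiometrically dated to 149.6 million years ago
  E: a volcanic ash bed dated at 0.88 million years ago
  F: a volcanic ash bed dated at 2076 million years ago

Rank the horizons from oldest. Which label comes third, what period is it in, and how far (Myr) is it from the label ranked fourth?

A, in the Ediacaran; 226.5 million years to B

Larger Ma means older, so oldest first: F 2076 > C 1560 > A 568 > B 341.5 > D 149.6 > E 0.88.
Counting 3 along gives A (568 Ma); the excerpt puts that inside the Ediacaran, 635–538.8 Ma.
Next in line is B (341.5 Ma), and 568 − 341.5 = 226.5 Myr.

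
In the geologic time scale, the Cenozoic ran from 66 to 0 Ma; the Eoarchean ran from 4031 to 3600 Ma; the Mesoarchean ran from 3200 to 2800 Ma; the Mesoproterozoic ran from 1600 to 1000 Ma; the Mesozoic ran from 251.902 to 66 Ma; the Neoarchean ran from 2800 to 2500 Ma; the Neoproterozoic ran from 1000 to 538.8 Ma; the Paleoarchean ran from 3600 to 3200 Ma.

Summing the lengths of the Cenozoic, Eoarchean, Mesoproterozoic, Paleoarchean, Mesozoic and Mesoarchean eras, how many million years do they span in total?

2082.902 million years

Duration is start − end for each: (66 − 0) + (4031 − 3600) + (1600 − 1000) + (3600 − 3200) + (251.902 − 66) + (3200 − 2800).
That is 66 + 431 + 600 + 400 + 185.902 + 400, which totals 2082.902 million years.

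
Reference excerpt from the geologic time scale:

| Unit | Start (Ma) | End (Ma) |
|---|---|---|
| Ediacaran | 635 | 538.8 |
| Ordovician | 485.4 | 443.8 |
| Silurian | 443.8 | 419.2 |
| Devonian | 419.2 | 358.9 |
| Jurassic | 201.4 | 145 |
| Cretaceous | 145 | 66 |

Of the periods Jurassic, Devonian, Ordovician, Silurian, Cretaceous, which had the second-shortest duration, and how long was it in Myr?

Ordovician, 41.6 million years

Durations: Jurassic 56.4; Devonian 60.3; Ordovician 41.6; Silurian 24.6; Cretaceous 79 Myr.
Sorted shortest-first: Silurian (24.6), Ordovician (41.6), Jurassic (56.4), Devonian (60.3), Cretaceous (79).
The second shortest is Ordovician at 41.6 Myr.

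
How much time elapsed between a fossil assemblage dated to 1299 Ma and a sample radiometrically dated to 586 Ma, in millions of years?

1299 − 586 = 713 million years.

713 million years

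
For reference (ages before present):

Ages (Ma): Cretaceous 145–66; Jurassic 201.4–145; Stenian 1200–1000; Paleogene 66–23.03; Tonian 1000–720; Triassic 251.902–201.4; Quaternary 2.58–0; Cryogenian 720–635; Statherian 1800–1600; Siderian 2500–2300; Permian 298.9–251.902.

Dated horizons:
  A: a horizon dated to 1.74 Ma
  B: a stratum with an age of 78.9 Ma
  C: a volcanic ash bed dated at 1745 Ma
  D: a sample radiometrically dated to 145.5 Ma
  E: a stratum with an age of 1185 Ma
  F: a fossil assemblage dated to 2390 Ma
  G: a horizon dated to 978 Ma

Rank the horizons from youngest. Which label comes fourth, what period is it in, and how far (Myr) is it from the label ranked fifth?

G, in the Tonian; 207 million years to E

Sorted youngest-first by Ma: A (1.74), B (78.9), D (145.5), G (978), E (1185), C (1745), F (2390).
The fourth youngest is G at 978 Ma, which lies in 1000–720 Ma: the Tonian.
The fifth youngest is E at 1185 Ma; separation = |978 − 1185| = 207 Myr.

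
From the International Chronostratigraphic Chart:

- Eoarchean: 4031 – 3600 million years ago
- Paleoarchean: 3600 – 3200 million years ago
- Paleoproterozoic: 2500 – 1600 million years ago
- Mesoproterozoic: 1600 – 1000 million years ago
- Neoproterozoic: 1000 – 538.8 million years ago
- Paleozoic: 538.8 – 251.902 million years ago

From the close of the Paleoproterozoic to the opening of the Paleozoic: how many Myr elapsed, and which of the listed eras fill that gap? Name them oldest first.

End of Paleoproterozoic = 1600 Ma; start of Paleozoic = 538.8 Ma.
Gap = 1600 − 538.8 = 1061.2 Myr.
Eras wholly inside 1600–538.8 Ma: Mesoproterozoic (1600–1000), Neoproterozoic (1000–538.8).

1061.2 million years; Mesoproterozoic, Neoproterozoic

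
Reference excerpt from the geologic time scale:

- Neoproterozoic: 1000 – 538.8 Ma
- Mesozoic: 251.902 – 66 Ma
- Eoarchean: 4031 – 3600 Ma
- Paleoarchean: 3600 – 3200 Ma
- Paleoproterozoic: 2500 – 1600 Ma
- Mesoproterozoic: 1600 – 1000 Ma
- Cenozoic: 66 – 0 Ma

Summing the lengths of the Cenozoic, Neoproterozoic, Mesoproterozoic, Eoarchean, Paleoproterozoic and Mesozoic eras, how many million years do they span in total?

2644.102 million years

Duration is start − end for each: (66 − 0) + (1000 − 538.8) + (1600 − 1000) + (4031 − 3600) + (2500 − 1600) + (251.902 − 66).
That is 66 + 461.2 + 600 + 431 + 900 + 185.902, which totals 2644.102 million years.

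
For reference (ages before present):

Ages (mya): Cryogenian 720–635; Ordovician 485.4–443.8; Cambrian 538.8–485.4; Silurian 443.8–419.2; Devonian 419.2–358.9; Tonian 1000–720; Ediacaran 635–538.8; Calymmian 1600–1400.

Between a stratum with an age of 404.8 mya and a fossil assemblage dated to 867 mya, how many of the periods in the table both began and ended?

The older date is 867 Ma and the younger is 404.8 Ma.
Periods with start < 867 and end > 404.8 Ma: Cryogenian (720–635), Ediacaran (635–538.8), Cambrian (538.8–485.4), Ordovician (485.4–443.8), Silurian (443.8–419.2).
That is 5 complete periods.

5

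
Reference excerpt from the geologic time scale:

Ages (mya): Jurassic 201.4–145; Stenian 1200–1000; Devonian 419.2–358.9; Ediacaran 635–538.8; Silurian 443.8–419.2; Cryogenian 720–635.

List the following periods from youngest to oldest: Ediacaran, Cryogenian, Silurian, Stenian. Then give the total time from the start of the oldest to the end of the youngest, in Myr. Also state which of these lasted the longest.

Silurian, Ediacaran, Cryogenian, Stenian; total span 780.8 Myr; longest is Stenian

From the excerpt: Ediacaran 635–538.8; Cryogenian 720–635; Silurian 443.8–419.2; Stenian 1200–1000 (Ma).
Larger Ma is earlier, so the oldest is Stenian and the youngest is Silurian; youngest to oldest: Silurian, Ediacaran, Cryogenian, Stenian.
Oldest start 1200 minus youngest end 419.2 gives 780.8 Myr overall.
Individual lengths (start − end): Ediacaran 96.2; Silurian 24.6; Stenian 200; Cryogenian 85. The largest is Stenian at 200 Myr.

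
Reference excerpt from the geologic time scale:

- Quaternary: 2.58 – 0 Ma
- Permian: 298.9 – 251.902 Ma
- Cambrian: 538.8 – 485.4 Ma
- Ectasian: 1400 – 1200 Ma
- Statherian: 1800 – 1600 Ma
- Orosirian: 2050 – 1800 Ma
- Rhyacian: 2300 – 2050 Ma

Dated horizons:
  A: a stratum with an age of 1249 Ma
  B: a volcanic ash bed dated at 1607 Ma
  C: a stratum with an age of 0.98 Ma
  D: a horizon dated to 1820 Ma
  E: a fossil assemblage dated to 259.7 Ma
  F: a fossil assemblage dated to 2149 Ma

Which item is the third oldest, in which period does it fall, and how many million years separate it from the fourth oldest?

B, in the Statherian; 358 million years to A

Sorted oldest-first by Ma: F (2149), D (1820), B (1607), A (1249), E (259.7), C (0.98).
The third oldest is B at 1607 Ma, which lies in 1800–1600 Ma: the Statherian.
The fourth oldest is A at 1249 Ma; separation = |1607 − 1249| = 358 Myr.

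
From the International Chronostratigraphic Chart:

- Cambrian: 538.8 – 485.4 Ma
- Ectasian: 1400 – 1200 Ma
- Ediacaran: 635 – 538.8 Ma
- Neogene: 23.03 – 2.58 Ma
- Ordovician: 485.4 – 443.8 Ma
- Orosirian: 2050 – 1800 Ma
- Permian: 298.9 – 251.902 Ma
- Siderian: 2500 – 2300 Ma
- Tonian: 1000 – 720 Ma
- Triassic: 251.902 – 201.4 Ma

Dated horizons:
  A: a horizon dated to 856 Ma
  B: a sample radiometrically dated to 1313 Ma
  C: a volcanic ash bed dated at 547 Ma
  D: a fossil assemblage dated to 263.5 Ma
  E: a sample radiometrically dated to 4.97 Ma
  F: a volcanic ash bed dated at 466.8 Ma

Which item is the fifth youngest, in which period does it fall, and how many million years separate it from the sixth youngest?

A, in the Tonian; 457 million years to B

Smaller Ma means younger, so youngest first: E 4.97 < D 263.5 < F 466.8 < C 547 < A 856 < B 1313.
Counting 5 along gives A (856 Ma); the excerpt puts that inside the Tonian, 1000–720 Ma.
Next in line is B (1313 Ma), and 1313 − 856 = 457 Myr.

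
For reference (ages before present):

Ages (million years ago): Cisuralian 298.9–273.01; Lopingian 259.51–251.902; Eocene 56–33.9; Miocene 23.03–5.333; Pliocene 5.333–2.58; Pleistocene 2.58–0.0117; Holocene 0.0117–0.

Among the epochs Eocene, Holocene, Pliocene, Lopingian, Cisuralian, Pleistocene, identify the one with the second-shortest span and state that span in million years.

Pleistocene, 2.5683 million years

Durations: Eocene 22.1; Holocene 0.0117; Pliocene 2.753; Lopingian 7.608; Cisuralian 25.89; Pleistocene 2.5683 Myr.
Sorted shortest-first: Holocene (0.0117), Pleistocene (2.5683), Pliocene (2.753), Lopingian (7.608), Eocene (22.1), Cisuralian (25.89).
The second shortest is Pleistocene at 2.5683 Myr.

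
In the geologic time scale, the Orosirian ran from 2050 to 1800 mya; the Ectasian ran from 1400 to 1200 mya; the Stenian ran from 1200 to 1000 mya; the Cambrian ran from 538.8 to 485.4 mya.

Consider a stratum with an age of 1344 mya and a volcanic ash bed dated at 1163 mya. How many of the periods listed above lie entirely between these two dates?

0

The older date is 1344 Ma and the younger is 1163 Ma.
No period both begins after 1344 Ma and ends before 1163 Ma, so the count is 0.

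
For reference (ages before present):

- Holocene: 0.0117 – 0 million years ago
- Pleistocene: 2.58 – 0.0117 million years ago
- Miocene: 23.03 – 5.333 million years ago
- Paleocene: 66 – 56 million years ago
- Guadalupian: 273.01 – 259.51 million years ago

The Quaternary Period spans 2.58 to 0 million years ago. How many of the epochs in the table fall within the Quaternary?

Epochs inside 2.58–0 Ma: Pleistocene, Holocene — 2 in total.

2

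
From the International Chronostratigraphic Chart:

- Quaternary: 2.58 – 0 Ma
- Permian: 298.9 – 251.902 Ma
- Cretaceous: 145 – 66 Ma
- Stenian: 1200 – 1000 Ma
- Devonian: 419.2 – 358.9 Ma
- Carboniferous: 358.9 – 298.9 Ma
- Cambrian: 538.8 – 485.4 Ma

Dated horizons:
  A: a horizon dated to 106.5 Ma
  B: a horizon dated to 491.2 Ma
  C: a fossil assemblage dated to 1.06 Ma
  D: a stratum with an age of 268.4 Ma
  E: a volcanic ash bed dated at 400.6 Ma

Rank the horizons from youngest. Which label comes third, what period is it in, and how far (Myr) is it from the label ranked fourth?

D, in the Permian; 132.2 million years to E

Smaller Ma means younger, so youngest first: C 1.06 < A 106.5 < D 268.4 < E 400.6 < B 491.2.
Counting 3 along gives D (268.4 Ma); the excerpt puts that inside the Permian, 298.9–251.902 Ma.
Next in line is E (400.6 Ma), and 400.6 − 268.4 = 132.2 Myr.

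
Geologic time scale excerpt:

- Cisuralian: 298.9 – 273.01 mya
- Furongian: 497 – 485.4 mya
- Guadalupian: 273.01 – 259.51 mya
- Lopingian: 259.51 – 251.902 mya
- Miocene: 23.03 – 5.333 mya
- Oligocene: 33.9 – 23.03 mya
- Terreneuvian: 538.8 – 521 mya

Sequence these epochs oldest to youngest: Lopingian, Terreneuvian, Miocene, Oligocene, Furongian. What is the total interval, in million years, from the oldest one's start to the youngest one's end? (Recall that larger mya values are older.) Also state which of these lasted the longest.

Terreneuvian, Furongian, Lopingian, Oligocene, Miocene; total span 533.467 Myr; longest is Terreneuvian

Start ages (Ma): Terreneuvian 538.8, Furongian 497, Lopingian 259.51, Oligocene 33.9, Miocene 23.03.
Ordered oldest to youngest: Terreneuvian, Furongian, Lopingian, Oligocene, Miocene.
Span = 538.8 − 5.333 = 533.467 Myr.
Durations: Oligocene 10.87, Lopingian 7.608, Furongian 11.6, Terreneuvian 17.8, Miocene 17.697 → longest is Terreneuvian (17.8 Myr).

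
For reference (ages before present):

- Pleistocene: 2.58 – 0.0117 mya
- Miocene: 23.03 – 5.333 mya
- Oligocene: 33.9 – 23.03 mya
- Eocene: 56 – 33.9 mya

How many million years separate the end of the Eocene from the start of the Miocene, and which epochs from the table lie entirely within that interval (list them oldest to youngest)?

10.87 million years; Oligocene

The Eocene closes at 33.9 Ma and the Miocene opens at 23.03 Ma, so the interval is 33.9 − 23.03 = 10.87 Myr.
An epoch fits inside if it starts at or after 33.9 Ma and ends at or before 23.03 Ma; oldest first that gives Oligocene.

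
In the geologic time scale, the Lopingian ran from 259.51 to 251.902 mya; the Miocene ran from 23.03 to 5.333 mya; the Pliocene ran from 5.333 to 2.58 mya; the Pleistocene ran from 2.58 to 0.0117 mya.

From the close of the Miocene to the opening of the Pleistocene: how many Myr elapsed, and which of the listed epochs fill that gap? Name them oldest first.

The Miocene closes at 5.333 Ma and the Pleistocene opens at 2.58 Ma, so the interval is 5.333 − 2.58 = 2.753 Myr.
An epoch fits inside if it starts at or after 5.333 Ma and ends at or before 2.58 Ma; oldest first that gives Pliocene.

2.753 million years; Pliocene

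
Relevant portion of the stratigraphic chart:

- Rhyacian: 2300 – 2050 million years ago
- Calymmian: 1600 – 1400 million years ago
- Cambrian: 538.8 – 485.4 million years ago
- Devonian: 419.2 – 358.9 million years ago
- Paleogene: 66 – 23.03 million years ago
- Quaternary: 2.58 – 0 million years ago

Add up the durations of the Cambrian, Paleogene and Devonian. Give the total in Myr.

156.67 million years

Each duration: Cambrian = 53.4; Paleogene = 42.97; Devonian = 60.3.
Sum: 53.4 + 42.97 + 60.3 = 156.67 Myr.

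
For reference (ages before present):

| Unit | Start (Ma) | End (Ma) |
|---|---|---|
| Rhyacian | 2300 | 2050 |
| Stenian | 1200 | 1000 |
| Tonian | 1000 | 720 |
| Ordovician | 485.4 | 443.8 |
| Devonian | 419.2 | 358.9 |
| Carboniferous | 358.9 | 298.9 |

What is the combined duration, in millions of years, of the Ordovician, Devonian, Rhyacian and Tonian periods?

Each duration: Ordovician = 41.6; Devonian = 60.3; Rhyacian = 250; Tonian = 280.
Sum: 41.6 + 60.3 + 250 + 280 = 631.9 Myr.

631.9 million years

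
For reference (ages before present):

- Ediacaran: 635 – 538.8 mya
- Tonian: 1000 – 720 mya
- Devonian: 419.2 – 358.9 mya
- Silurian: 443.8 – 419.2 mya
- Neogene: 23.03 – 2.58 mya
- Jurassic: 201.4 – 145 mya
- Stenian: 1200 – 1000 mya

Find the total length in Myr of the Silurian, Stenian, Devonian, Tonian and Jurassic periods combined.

621.3 million years

Duration is start − end for each: (443.8 − 419.2) + (1200 − 1000) + (419.2 − 358.9) + (1000 − 720) + (201.4 − 145).
That is 24.6 + 200 + 60.3 + 280 + 56.4, which totals 621.3 million years.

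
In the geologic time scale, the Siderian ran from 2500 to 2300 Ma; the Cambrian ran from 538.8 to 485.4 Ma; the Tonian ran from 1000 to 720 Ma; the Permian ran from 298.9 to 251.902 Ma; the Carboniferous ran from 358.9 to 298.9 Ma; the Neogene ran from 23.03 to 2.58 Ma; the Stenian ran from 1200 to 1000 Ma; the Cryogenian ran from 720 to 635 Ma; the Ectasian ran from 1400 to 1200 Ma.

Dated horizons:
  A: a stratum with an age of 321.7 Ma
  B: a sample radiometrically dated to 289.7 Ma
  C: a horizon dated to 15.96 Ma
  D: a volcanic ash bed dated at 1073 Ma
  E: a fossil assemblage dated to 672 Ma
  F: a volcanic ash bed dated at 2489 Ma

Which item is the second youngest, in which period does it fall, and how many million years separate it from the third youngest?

Sorted youngest-first by Ma: C (15.96), B (289.7), A (321.7), E (672), D (1073), F (2489).
The second youngest is B at 289.7 Ma, which lies in 298.9–251.902 Ma: the Permian.
The third youngest is A at 321.7 Ma; separation = |289.7 − 321.7| = 32 Myr.

B, in the Permian; 32 million years to A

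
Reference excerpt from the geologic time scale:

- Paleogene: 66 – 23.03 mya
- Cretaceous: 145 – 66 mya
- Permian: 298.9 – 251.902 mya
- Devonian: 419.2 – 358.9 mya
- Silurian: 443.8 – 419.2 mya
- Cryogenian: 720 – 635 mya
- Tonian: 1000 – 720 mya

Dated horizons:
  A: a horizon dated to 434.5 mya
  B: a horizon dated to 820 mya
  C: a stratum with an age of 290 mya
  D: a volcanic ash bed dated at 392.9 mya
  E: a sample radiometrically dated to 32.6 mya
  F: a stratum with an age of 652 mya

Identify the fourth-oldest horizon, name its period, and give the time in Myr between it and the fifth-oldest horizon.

Sorted oldest-first by Ma: B (820), F (652), A (434.5), D (392.9), C (290), E (32.6).
The fourth oldest is D at 392.9 Ma, which lies in 419.2–358.9 Ma: the Devonian.
The fifth oldest is C at 290 Ma; separation = |392.9 − 290| = 102.9 Myr.

D, in the Devonian; 102.9 million years to C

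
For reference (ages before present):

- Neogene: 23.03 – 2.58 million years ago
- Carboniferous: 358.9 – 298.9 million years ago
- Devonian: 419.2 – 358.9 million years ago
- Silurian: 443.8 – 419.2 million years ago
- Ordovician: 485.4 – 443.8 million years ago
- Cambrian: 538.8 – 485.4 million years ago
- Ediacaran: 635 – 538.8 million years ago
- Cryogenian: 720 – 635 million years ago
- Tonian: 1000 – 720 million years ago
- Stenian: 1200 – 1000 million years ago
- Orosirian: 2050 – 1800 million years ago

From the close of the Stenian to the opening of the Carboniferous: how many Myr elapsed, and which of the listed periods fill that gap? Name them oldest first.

End of Stenian = 1000 Ma; start of Carboniferous = 358.9 Ma.
Gap = 1000 − 358.9 = 641.1 Myr.
Periods wholly inside 1000–358.9 Ma: Tonian (1000–720), Cryogenian (720–635), Ediacaran (635–538.8), Cambrian (538.8–485.4), Ordovician (485.4–443.8), Silurian (443.8–419.2), Devonian (419.2–358.9).

641.1 million years; Tonian, Cryogenian, Ediacaran, Cambrian, Ordovician, Silurian, Devonian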